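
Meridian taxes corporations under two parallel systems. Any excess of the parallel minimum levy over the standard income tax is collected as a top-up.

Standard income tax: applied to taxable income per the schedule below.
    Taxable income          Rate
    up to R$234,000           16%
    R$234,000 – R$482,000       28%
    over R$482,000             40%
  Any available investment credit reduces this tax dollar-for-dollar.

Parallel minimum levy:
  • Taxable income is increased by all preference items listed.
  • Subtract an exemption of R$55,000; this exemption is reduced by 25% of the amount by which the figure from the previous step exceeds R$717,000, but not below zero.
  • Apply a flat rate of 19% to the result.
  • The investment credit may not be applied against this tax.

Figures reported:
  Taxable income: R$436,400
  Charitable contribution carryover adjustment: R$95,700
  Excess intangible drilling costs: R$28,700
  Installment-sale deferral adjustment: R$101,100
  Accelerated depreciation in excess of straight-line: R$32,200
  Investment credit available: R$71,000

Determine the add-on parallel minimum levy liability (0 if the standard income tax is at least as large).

R$98,317

Parallel minimum levy:
  Adjusted income: R$436,400 + R$95,700 + R$28,700 + R$101,100 + R$32,200 = R$694,100
  Exemption: R$694,100 ≤ R$717,000, so full R$55,000 applies
  Base: R$694,100 − R$55,000 = R$639,100
  R$639,100 × 19% = R$121,429

Standard income tax:
  R$234,000 × 16% = R$37,440
  R$202,400 × 28% = R$56,672
  → R$94,112
  Less investment credit R$71,000 → R$23,112

Excess of parallel minimum levy over standard income tax: R$121,429 − R$23,112 = R$98,317.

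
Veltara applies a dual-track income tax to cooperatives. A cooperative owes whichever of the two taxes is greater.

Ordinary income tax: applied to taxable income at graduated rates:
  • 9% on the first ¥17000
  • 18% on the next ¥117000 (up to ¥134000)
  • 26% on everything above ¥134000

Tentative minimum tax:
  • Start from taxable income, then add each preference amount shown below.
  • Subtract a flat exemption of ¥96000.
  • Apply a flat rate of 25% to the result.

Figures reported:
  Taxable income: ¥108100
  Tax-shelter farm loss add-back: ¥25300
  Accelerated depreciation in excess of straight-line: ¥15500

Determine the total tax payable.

¥17928

Tentative minimum tax:
  Adjusted income: ¥108100 + ¥25300 + ¥15500 = ¥148900
  Less exemption ¥96000 → base ¥52900
  ¥52900 × 25% = ¥13225

Ordinary income tax:
  ¥17000 × 9% = ¥1530
  ¥91100 × 18% = ¥16398
  → ¥17928

¥17928 > ¥13225, so the ordinary income tax governs.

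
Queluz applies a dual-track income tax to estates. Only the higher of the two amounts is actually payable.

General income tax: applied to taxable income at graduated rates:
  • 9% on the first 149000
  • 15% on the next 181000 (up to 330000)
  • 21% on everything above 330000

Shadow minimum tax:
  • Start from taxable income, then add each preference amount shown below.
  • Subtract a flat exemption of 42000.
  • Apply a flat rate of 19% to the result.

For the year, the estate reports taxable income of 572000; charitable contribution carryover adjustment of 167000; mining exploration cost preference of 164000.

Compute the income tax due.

163590

Shadow minimum tax:
  Adjusted income: 572000 + 167000 + 164000 = 903000
  Less exemption 42000 → base 861000
  861000 × 19% = 163590

General income tax:
  149000 × 9% = 13410
  181000 × 15% = 27150
  242000 × 21% = 50820
  → 91380

163590 > 91380, so the shadow minimum tax is the binding amount.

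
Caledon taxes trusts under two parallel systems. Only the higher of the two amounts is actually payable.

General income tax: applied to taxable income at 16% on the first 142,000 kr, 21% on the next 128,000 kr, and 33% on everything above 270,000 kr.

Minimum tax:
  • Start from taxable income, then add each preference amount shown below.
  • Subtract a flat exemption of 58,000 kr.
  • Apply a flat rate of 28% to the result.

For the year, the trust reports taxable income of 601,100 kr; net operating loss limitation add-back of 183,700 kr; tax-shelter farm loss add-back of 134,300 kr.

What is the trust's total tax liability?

General income tax:
  142,000 kr × 16% = 22,720 kr
  128,000 kr × 21% = 26,880 kr
  331,100 kr × 33% = 109,263 kr
  → 158,863 kr

Minimum tax:
  Adjusted income: 601,100 kr + 183,700 kr + 134,300 kr = 919,100 kr
  Less exemption 58,000 kr → base 861,100 kr
  861,100 kr × 28% = 241,108 kr

241,108 kr > 158,863 kr, so the minimum tax is the binding amount.

241,108 kr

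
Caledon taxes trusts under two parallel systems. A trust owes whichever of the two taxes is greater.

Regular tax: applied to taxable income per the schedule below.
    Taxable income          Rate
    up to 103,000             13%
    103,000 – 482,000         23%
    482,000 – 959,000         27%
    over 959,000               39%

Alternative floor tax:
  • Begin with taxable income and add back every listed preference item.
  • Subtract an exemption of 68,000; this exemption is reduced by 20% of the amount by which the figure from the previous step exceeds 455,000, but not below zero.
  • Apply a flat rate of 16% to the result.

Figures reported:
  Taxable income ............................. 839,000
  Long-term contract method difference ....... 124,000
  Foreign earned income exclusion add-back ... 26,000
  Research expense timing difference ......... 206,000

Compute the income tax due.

Alternative floor tax:
  Adjusted income: 839,000 + 124,000 + 26,000 + 206,000 = 1,195,000
  Exemption: 20% × (1,195,000 − 455,000) = 148,000 ≥ 68,000, so the exemption is fully phased out
  Base: 1,195,000 − 0 = 1,195,000
  1,195,000 × 16% = 191,200

Regular tax:
  103,000 × 13% = 13,390
  379,000 × 23% = 87,170
  357,000 × 27% = 96,390
  → 196,950

196,950 > 191,200, so the regular tax governs.

196,950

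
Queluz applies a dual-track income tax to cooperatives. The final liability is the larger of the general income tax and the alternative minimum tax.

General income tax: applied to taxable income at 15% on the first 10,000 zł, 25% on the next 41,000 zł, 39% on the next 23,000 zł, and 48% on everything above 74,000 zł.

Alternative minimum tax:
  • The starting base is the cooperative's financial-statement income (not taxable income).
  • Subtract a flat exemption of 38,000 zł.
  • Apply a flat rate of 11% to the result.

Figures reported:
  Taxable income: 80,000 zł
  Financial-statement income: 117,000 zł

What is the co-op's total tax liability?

General income tax:
  10,000 zł × 15% = 1,500 zł
  41,000 zł × 25% = 10,250 zł
  23,000 zł × 39% = 8,970 zł
  6,000 zł × 48% = 2,880 zł
  → 23,600 zł

Alternative minimum tax:
  Base (financial-statement income): 117,000 zł
  Less exemption 38,000 zł → base 79,000 zł
  79,000 zł × 11% = 8,690 zł

23,600 zł > 8,690 zł, so the general income tax governs.

23,600 zł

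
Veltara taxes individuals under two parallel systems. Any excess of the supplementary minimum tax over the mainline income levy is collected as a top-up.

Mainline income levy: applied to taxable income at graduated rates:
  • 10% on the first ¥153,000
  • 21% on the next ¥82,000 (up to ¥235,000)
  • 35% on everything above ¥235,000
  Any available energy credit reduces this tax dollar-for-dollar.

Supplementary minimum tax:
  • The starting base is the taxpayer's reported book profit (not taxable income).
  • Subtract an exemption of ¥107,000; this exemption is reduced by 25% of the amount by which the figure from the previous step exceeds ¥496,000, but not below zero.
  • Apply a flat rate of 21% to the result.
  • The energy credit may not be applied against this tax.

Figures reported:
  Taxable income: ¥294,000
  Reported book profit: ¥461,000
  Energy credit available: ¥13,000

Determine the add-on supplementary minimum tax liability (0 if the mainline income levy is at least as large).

¥34,170

Mainline income levy:
  ¥153,000 × 10% = ¥15,300
  ¥82,000 × 21% = ¥17,220
  ¥59,000 × 35% = ¥20,650
  → ¥53,170
  Less energy credit ¥13,000 → ¥40,170

Supplementary minimum tax:
  Base (reported book profit): ¥461,000
  Exemption: ¥461,000 ≤ ¥496,000, so full ¥107,000 applies
  Base: ¥461,000 − ¥107,000 = ¥354,000
  ¥354,000 × 21% = ¥74,340

Excess of supplementary minimum tax over mainline income levy: ¥74,340 − ¥40,170 = ¥34,170.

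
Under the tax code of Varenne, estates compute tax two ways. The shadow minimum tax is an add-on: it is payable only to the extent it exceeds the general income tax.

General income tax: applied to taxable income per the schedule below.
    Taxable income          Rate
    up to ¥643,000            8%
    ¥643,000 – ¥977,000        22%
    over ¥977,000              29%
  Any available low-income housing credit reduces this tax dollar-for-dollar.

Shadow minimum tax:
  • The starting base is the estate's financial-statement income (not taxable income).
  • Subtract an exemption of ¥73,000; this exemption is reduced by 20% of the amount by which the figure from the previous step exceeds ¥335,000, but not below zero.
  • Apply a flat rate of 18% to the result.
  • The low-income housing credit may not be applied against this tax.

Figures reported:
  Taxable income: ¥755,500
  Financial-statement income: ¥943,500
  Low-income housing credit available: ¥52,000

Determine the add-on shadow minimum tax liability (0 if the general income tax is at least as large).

¥145,640

Shadow minimum tax:
  Base (financial-statement income): ¥943,500
  Exemption: 20% × (¥943,500 − ¥335,000) = ¥121,700 ≥ ¥73,000, so the exemption is fully phased out
  Base: ¥943,500 − ¥0 = ¥943,500
  ¥943,500 × 18% = ¥169,830

General income tax:
  ¥643,000 × 8% = ¥51,440
  ¥112,500 × 22% = ¥24,750
  → ¥76,190
  Less low-income housing credit ¥52,000 → ¥24,190

Excess of shadow minimum tax over general income tax: ¥169,830 − ¥24,190 = ¥145,640.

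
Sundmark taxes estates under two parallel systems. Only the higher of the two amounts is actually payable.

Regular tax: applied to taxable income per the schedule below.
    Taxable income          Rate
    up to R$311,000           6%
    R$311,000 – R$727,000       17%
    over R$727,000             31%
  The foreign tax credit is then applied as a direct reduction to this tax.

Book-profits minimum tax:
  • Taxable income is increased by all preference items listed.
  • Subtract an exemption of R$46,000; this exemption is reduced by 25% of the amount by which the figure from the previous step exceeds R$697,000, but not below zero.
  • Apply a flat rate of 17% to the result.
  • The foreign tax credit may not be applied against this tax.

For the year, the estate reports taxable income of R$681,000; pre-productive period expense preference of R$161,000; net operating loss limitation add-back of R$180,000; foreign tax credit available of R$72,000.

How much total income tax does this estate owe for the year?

Book-profits minimum tax:
  Adjusted income: R$681,000 + R$161,000 + R$180,000 = R$1,022,000
  Exemption: 25% × (R$1,022,000 − R$697,000) = R$81,250 ≥ R$46,000, so the exemption is fully phased out
  Base: R$1,022,000 − R$0 = R$1,022,000
  R$1,022,000 × 17% = R$173,740

Regular tax:
  R$311,000 × 6% = R$18,660
  R$370,000 × 17% = R$62,900
  → R$81,560
  Less foreign tax credit R$72,000 → R$9,560

R$173,740 > R$9,560, so the book-profits minimum tax is the binding amount.

R$173,740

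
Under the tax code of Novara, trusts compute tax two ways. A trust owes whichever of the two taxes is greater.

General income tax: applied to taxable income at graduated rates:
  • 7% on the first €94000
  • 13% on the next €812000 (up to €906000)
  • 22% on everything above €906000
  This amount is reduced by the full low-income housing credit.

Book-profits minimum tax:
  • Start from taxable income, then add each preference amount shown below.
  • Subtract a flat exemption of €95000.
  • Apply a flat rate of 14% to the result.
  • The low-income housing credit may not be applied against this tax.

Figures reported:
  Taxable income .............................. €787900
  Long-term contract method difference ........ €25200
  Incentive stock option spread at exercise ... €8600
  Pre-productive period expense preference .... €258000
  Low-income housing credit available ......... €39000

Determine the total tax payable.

€137858

General income tax:
  €94000 × 7% = €6580
  €693900 × 13% = €90207
  → €96787
  Less low-income housing credit €39000 → €57787

Book-profits minimum tax:
  Adjusted income: €787900 + €25200 + €8600 + €258000 = €1079700
  Less exemption €95000 → base €984700
  €984700 × 14% = €137858

€137858 > €57787, so the book-profits minimum tax is the binding amount.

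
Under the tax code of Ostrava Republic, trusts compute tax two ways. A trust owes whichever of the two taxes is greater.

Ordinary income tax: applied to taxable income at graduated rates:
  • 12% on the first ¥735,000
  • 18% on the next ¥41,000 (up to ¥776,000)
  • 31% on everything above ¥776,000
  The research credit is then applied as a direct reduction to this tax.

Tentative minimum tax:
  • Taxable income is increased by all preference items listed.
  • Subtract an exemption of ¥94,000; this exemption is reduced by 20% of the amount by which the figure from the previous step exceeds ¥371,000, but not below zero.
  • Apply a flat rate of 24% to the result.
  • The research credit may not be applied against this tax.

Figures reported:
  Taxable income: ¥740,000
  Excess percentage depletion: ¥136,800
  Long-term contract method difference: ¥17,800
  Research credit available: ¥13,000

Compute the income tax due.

¥214,704

Tentative minimum tax:
  Adjusted income: ¥740,000 + ¥136,800 + ¥17,800 = ¥894,600
  Exemption: 20% × (¥894,600 − ¥371,000) = ¥104,720 ≥ ¥94,000, so the exemption is fully phased out
  Base: ¥894,600 − ¥0 = ¥894,600
  ¥894,600 × 24% = ¥214,704

Ordinary income tax:
  ¥735,000 × 12% = ¥88,200
  ¥5,000 × 18% = ¥900
  → ¥89,100
  Less research credit ¥13,000 → ¥76,100

¥214,704 > ¥76,100, so the tentative minimum tax is the binding amount.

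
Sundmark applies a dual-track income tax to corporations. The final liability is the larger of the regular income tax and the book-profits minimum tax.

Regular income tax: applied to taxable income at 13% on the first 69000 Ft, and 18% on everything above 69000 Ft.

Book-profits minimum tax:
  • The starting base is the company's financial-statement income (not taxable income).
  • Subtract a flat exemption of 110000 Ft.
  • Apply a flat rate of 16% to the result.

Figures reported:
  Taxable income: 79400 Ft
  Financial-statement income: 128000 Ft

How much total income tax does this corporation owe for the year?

Regular income tax:
  69000 Ft × 13% = 8970 Ft
  10400 Ft × 18% = 1872 Ft
  → 10842 Ft

Book-profits minimum tax:
  Base (financial-statement income): 128000 Ft
  Less exemption 110000 Ft → base 18000 Ft
  18000 Ft × 16% = 2880 Ft

10842 Ft > 2880 Ft, so the regular income tax governs.

10842 Ft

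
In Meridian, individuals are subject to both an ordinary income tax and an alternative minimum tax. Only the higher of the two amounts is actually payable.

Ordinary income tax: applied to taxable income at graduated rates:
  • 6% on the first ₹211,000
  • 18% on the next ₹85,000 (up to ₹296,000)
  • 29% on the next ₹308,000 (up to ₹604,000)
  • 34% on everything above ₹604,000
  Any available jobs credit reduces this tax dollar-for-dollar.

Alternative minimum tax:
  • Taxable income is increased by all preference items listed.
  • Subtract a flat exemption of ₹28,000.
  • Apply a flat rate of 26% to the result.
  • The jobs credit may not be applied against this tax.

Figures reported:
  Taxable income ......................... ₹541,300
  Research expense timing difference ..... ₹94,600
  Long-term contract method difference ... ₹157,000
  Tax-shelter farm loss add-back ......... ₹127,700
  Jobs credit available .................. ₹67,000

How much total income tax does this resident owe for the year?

₹232,076

Alternative minimum tax:
  Adjusted income: ₹541,300 + ₹94,600 + ₹157,000 + ₹127,700 = ₹920,600
  Less exemption ₹28,000 → base ₹892,600
  ₹892,600 × 26% = ₹232,076

Ordinary income tax:
  ₹211,000 × 6% = ₹12,660
  ₹85,000 × 18% = ₹15,300
  ₹245,300 × 29% = ₹71,137
  → ₹99,097
  Less jobs credit ₹67,000 → ₹32,097

₹232,076 > ₹32,097, so the alternative minimum tax is the binding amount.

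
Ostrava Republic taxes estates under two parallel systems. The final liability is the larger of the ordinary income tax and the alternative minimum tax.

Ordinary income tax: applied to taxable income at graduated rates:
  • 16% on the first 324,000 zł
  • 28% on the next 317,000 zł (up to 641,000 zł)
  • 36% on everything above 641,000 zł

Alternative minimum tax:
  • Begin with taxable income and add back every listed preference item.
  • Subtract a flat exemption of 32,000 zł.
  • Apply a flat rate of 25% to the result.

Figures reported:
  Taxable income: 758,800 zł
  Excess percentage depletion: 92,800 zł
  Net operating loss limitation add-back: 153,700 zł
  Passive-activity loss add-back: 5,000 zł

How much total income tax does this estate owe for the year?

244,575 zł

Alternative minimum tax:
  Adjusted income: 758,800 zł + 92,800 zł + 153,700 zł + 5,000 zł = 1,010,300 zł
  Less exemption 32,000 zł → base 978,300 zł
  978,300 zł × 25% = 244,575 zł

Ordinary income tax:
  324,000 zł × 16% = 51,840 zł
  317,000 zł × 28% = 88,760 zł
  117,800 zł × 36% = 42,408 zł
  → 183,008 zł

244,575 zł > 183,008 zł, so the alternative minimum tax is the binding amount.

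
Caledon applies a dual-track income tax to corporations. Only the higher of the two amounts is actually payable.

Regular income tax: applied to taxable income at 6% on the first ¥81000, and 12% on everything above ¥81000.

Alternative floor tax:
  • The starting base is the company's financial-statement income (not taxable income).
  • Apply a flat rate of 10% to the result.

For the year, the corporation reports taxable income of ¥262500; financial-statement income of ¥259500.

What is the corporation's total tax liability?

Alternative floor tax:
  Base (financial-statement income): ¥259500
  ¥259500 × 10% = ¥25950

Regular income tax:
  ¥81000 × 6% = ¥4860
  ¥181500 × 12% = ¥21780
  → ¥26640

¥26640 > ¥25950, so the regular income tax governs.

¥26640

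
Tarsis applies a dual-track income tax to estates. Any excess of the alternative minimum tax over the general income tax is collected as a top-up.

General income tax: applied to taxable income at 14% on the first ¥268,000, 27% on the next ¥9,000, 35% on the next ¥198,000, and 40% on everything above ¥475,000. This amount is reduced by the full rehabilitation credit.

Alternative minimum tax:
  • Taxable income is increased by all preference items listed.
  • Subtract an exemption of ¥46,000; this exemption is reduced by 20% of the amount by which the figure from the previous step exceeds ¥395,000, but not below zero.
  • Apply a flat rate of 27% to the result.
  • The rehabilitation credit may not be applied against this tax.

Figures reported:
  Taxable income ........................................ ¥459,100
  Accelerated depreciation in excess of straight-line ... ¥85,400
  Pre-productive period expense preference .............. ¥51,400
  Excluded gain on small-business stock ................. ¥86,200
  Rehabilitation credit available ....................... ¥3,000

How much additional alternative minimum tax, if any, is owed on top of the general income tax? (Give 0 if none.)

¥83,482

General income tax:
  ¥268,000 × 14% = ¥37,520
  ¥9,000 × 27% = ¥2,430
  ¥182,100 × 35% = ¥63,735
  → ¥103,685
  Less rehabilitation credit ¥3,000 → ¥100,685

Alternative minimum tax:
  Adjusted income: ¥459,100 + ¥85,400 + ¥51,400 + ¥86,200 = ¥682,100
  Exemption: 20% × (¥682,100 − ¥395,000) = ¥57,420 ≥ ¥46,000, so the exemption is fully phased out
  Base: ¥682,100 − ¥0 = ¥682,100
  ¥682,100 × 27% = ¥184,167

Excess of alternative minimum tax over general income tax: ¥184,167 − ¥100,685 = ¥83,482.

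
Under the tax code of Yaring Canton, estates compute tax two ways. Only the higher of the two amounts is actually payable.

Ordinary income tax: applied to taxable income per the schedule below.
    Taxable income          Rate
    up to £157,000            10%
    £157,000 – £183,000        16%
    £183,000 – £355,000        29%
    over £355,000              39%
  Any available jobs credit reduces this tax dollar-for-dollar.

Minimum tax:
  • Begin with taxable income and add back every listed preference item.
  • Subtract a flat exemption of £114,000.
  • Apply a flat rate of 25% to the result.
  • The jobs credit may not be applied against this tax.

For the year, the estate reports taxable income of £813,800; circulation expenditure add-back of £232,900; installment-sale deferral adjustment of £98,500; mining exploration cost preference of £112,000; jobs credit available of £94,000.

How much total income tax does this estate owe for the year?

£285,800

Ordinary income tax:
  £157,000 × 10% = £15,700
  £26,000 × 16% = £4,160
  £172,000 × 29% = £49,880
  £458,800 × 39% = £178,932
  → £248,672
  Less jobs credit £94,000 → £154,672

Minimum tax:
  Adjusted income: £813,800 + £232,900 + £98,500 + £112,000 = £1,257,200
  Less exemption £114,000 → base £1,143,200
  £1,143,200 × 25% = £285,800

£285,800 > £154,672, so the minimum tax is the binding amount.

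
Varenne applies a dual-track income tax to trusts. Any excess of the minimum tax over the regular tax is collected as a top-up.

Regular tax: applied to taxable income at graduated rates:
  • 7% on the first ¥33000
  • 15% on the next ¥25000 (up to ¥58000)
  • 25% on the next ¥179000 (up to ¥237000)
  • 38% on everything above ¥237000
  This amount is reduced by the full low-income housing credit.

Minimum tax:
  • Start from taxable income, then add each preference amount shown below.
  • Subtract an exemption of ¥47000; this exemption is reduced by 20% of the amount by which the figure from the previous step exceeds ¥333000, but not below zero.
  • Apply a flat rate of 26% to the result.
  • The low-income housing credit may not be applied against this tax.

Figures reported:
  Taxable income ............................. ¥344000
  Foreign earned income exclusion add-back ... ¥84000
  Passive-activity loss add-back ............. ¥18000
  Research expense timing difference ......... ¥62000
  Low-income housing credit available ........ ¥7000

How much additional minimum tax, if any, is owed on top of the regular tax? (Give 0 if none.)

Minimum tax:
  Adjusted income: ¥344000 + ¥84000 + ¥18000 + ¥62000 = ¥508000
  Exemption: ¥47000 − 20% × (¥508000 − ¥333000) = ¥47000 − ¥35000 = ¥12000
  Base: ¥508000 − ¥12000 = ¥496000
  ¥496000 × 26% = ¥128960

Regular tax:
  ¥33000 × 7% = ¥2310
  ¥25000 × 15% = ¥3750
  ¥179000 × 25% = ¥44750
  ¥107000 × 38% = ¥40660
  → ¥91470
  Less low-income housing credit ¥7000 → ¥84470

Excess of minimum tax over regular tax: ¥128960 − ¥84470 = ¥44490.

¥44490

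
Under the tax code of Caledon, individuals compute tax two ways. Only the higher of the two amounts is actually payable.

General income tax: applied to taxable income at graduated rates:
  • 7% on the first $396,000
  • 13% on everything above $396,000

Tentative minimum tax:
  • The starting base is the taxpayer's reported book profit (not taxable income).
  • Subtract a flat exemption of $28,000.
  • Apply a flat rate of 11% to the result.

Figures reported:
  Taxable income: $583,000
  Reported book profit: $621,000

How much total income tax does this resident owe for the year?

$65,230

Tentative minimum tax:
  Base (reported book profit): $621,000
  Less exemption $28,000 → base $593,000
  $593,000 × 11% = $65,230

General income tax:
  $396,000 × 7% = $27,720
  $187,000 × 13% = $24,310
  → $52,030

$65,230 > $52,030, so the tentative minimum tax is the binding amount.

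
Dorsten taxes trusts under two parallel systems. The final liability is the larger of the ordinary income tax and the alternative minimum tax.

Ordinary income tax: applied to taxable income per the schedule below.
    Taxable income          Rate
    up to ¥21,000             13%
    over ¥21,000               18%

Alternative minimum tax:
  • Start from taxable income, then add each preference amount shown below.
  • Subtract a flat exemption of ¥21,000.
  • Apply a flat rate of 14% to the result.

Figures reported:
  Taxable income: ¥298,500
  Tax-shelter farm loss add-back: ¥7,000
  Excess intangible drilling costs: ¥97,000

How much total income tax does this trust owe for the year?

¥53,410

Alternative minimum tax:
  Adjusted income: ¥298,500 + ¥7,000 + ¥97,000 = ¥402,500
  Less exemption ¥21,000 → base ¥381,500
  ¥381,500 × 14% = ¥53,410

Ordinary income tax:
  ¥21,000 × 13% = ¥2,730
  ¥277,500 × 18% = ¥49,950
  → ¥52,680

¥53,410 > ¥52,680, so the alternative minimum tax is the binding amount.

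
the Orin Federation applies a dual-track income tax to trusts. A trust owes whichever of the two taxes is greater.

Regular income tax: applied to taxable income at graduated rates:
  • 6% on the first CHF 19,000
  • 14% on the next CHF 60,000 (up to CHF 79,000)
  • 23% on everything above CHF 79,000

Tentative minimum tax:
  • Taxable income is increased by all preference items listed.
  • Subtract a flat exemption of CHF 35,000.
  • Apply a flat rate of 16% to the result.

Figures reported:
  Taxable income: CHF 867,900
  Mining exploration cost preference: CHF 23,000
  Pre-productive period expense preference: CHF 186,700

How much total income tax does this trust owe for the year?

Tentative minimum tax:
  Adjusted income: CHF 867,900 + CHF 23,000 + CHF 186,700 = CHF 1,077,600
  Less exemption CHF 35,000 → base CHF 1,042,600
  CHF 1,042,600 × 16% = CHF 166,816

Regular income tax:
  CHF 19,000 × 6% = CHF 1,140
  CHF 60,000 × 14% = CHF 8,400
  CHF 788,900 × 23% = CHF 181,447
  → CHF 190,987

CHF 190,987 > CHF 166,816, so the regular income tax governs.

CHF 190,987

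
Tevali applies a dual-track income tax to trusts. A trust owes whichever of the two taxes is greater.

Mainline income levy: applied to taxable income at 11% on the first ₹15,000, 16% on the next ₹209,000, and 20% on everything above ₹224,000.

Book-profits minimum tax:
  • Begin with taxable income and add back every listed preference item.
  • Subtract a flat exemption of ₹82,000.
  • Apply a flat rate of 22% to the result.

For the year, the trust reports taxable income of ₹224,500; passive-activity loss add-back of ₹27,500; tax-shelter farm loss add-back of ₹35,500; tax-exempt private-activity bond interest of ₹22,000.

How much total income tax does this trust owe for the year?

₹50,050

Book-profits minimum tax:
  Adjusted income: ₹224,500 + ₹27,500 + ₹35,500 + ₹22,000 = ₹309,500
  Less exemption ₹82,000 → base ₹227,500
  ₹227,500 × 22% = ₹50,050

Mainline income levy:
  ₹15,000 × 11% = ₹1,650
  ₹209,000 × 16% = ₹33,440
  ₹500 × 20% = ₹100
  → ₹35,190

₹50,050 > ₹35,190, so the book-profits minimum tax is the binding amount.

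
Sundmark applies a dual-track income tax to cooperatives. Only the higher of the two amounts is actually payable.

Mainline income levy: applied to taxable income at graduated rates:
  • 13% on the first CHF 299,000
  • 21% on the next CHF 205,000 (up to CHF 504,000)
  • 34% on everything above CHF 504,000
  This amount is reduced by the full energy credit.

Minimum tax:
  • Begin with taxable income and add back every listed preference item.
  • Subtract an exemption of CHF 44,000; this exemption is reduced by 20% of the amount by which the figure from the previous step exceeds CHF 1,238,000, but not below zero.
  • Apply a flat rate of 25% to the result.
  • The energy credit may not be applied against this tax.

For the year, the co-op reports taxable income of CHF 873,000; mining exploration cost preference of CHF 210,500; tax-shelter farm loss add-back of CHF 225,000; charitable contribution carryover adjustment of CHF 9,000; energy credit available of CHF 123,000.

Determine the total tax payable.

CHF 322,350

Mainline income levy:
  CHF 299,000 × 13% = CHF 38,870
  CHF 205,000 × 21% = CHF 43,050
  CHF 369,000 × 34% = CHF 125,460
  → CHF 207,380
  Less energy credit CHF 123,000 → CHF 84,380

Minimum tax:
  Adjusted income: CHF 873,000 + CHF 210,500 + CHF 225,000 + CHF 9,000 = CHF 1,317,500
  Exemption: CHF 44,000 − 20% × (CHF 1,317,500 − CHF 1,238,000) = CHF 44,000 − CHF 15,900 = CHF 28,100
  Base: CHF 1,317,500 − CHF 28,100 = CHF 1,289,400
  CHF 1,289,400 × 25% = CHF 322,350

CHF 322,350 > CHF 84,380, so the minimum tax is the binding amount.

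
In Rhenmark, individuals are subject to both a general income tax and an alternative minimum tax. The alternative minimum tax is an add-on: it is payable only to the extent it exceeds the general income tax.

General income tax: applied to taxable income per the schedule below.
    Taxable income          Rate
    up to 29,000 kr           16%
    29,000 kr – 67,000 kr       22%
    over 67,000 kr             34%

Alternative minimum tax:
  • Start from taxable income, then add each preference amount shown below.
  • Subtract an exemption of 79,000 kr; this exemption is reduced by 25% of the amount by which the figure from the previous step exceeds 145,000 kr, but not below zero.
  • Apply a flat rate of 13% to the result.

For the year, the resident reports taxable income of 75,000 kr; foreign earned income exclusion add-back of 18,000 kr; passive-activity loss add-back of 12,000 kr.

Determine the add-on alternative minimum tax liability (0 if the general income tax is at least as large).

General income tax:
  29,000 kr × 16% = 4,640 kr
  38,000 kr × 22% = 8,360 kr
  8,000 kr × 34% = 2,720 kr
  → 15,720 kr

Alternative minimum tax:
  Adjusted income: 75,000 kr + 18,000 kr + 12,000 kr = 105,000 kr
  Exemption: 105,000 kr ≤ 145,000 kr, so full 79,000 kr applies
  Base: 105,000 kr − 79,000 kr = 26,000 kr
  26,000 kr × 13% = 3,380 kr

3,380 kr ≤ 15,720 kr, so no add-on is due.

0 kr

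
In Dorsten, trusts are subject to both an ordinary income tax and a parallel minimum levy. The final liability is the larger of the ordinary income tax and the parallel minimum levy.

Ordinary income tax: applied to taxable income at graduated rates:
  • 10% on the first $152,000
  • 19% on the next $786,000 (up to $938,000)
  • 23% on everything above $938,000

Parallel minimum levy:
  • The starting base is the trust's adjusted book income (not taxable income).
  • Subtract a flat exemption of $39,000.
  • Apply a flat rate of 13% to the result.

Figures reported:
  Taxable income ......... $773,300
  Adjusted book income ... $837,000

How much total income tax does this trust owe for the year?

$133,247

Parallel minimum levy:
  Base (adjusted book income): $837,000
  Less exemption $39,000 → base $798,000
  $798,000 × 13% = $103,740

Ordinary income tax:
  $152,000 × 10% = $15,200
  $621,300 × 19% = $118,047
  → $133,247

$133,247 > $103,740, so the ordinary income tax governs.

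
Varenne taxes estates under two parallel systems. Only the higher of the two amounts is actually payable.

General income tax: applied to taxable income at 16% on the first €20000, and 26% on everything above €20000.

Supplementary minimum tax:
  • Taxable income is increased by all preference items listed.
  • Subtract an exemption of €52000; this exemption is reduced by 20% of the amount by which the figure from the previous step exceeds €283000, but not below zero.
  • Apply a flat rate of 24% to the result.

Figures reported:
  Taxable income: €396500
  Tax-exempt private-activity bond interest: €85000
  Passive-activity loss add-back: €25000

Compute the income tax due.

General income tax:
  €20000 × 16% = €3200
  €376500 × 26% = €97890
  → €101090

Supplementary minimum tax:
  Adjusted income: €396500 + €85000 + €25000 = €506500
  Exemption: €52000 − 20% × (€506500 − €283000) = €52000 − €44700 = €7300
  Base: €506500 − €7300 = €499200
  €499200 × 24% = €119808

€119808 > €101090, so the supplementary minimum tax is the binding amount.

€119808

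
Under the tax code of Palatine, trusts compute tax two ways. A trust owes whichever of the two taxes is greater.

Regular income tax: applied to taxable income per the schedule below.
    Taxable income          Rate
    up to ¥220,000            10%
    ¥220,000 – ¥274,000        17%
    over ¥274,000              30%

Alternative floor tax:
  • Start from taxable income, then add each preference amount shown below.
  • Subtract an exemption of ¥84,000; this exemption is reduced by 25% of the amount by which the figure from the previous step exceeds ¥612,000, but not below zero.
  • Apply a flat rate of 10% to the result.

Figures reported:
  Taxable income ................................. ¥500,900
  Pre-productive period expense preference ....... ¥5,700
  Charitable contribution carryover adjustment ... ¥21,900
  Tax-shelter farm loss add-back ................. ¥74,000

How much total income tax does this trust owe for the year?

Regular income tax:
  ¥220,000 × 10% = ¥22,000
  ¥54,000 × 17% = ¥9,180
  ¥226,900 × 30% = ¥68,070
  → ¥99,250

Alternative floor tax:
  Adjusted income: ¥500,900 + ¥5,700 + ¥21,900 + ¥74,000 = ¥602,500
  Exemption: ¥602,500 ≤ ¥612,000, so full ¥84,000 applies
  Base: ¥602,500 − ¥84,000 = ¥518,500
  ¥518,500 × 10% = ¥51,850

¥99,250 > ¥51,850, so the regular income tax governs.

¥99,250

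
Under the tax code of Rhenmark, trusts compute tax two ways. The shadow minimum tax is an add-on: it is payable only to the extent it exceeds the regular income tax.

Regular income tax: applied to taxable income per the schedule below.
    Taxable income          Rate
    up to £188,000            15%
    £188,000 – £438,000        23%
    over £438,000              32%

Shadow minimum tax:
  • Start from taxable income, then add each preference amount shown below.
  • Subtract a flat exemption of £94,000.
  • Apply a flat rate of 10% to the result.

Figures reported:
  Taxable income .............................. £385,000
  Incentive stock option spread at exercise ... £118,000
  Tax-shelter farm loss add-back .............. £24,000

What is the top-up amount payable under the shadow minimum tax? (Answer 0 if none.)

£0

Regular income tax:
  £188,000 × 15% = £28,200
  £197,000 × 23% = £45,310
  → £73,510

Shadow minimum tax:
  Adjusted income: £385,000 + £118,000 + £24,000 = £527,000
  Less exemption £94,000 → base £433,000
  £433,000 × 10% = £43,300

£43,300 ≤ £73,510, so no add-on is due.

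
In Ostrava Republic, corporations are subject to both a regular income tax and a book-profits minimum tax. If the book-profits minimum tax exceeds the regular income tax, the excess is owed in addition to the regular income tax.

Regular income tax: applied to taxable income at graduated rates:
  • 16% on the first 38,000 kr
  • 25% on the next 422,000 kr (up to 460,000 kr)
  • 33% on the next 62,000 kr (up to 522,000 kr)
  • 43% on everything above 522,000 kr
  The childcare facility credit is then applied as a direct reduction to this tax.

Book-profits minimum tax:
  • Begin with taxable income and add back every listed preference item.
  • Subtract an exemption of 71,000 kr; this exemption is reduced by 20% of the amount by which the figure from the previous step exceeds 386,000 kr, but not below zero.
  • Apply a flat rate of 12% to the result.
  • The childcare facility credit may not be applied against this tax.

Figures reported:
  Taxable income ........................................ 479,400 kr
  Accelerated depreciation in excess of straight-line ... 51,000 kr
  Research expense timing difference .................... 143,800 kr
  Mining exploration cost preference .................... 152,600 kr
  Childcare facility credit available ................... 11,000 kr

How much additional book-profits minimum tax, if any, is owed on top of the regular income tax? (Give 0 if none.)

0 kr

Regular income tax:
  38,000 kr × 16% = 6,080 kr
  422,000 kr × 25% = 105,500 kr
  19,400 kr × 33% = 6,402 kr
  → 117,982 kr
  Less childcare facility credit 11,000 kr → 106,982 kr

Book-profits minimum tax:
  Adjusted income: 479,400 kr + 51,000 kr + 143,800 kr + 152,600 kr = 826,800 kr
  Exemption: 20% × (826,800 kr − 386,000 kr) = 88,160 kr ≥ 71,000 kr, so the exemption is fully phased out
  Base: 826,800 kr − 0 kr = 826,800 kr
  826,800 kr × 12% = 99,216 kr

99,216 kr ≤ 106,982 kr, so no add-on is due.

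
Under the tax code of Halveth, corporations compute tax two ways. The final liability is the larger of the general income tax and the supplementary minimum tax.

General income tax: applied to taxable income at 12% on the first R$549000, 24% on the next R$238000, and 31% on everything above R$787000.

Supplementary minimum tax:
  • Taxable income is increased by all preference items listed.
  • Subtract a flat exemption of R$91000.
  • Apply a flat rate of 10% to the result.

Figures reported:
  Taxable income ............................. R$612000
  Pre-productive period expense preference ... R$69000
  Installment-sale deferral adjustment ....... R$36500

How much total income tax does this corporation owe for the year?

General income tax:
  R$549000 × 12% = R$65880
  R$63000 × 24% = R$15120
  → R$81000

Supplementary minimum tax:
  Adjusted income: R$612000 + R$69000 + R$36500 = R$717500
  Less exemption R$91000 → base R$626500
  R$626500 × 10% = R$62650

R$81000 > R$62650, so the general income tax governs.

R$81000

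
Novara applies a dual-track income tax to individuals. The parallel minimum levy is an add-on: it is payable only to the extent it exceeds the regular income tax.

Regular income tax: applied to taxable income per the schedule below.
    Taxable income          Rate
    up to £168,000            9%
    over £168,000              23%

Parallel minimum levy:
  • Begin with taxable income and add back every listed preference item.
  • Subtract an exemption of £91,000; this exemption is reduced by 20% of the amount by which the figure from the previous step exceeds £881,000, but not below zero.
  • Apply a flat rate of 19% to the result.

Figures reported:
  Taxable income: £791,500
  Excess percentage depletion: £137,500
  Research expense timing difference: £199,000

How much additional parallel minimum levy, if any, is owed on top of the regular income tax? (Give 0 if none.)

Parallel minimum levy:
  Adjusted income: £791,500 + £137,500 + £199,000 = £1,128,000
  Exemption: £91,000 − 20% × (£1,128,000 − £881,000) = £91,000 − £49,400 = £41,600
  Base: £1,128,000 − £41,600 = £1,086,400
  £1,086,400 × 19% = £206,416

Regular income tax:
  £168,000 × 9% = £15,120
  £623,500 × 23% = £143,405
  → £158,525

Excess of parallel minimum levy over regular income tax: £206,416 − £158,525 = £47,891.

£47,891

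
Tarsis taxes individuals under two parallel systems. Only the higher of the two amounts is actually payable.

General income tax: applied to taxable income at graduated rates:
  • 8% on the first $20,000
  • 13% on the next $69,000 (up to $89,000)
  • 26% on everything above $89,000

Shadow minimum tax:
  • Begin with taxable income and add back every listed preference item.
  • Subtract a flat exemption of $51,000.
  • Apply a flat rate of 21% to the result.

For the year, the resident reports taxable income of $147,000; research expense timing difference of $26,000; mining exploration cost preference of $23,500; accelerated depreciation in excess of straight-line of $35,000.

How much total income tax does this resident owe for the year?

$37,905

General income tax:
  $20,000 × 8% = $1,600
  $69,000 × 13% = $8,970
  $58,000 × 26% = $15,080
  → $25,650

Shadow minimum tax:
  Adjusted income: $147,000 + $26,000 + $23,500 + $35,000 = $231,500
  Less exemption $51,000 → base $180,500
  $180,500 × 21% = $37,905

$37,905 > $25,650, so the shadow minimum tax is the binding amount.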